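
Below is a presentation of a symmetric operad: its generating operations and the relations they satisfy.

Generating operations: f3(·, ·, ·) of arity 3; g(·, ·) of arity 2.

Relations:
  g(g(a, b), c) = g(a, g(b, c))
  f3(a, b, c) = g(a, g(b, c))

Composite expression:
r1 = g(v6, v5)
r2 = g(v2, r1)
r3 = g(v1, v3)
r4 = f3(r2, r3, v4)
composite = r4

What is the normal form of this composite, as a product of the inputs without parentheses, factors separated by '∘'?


v2 ∘ v6 ∘ v5 ∘ v1 ∘ v3 ∘ v4

Under associativity of f3, the answer is the v's in reading order.
g(v6, v5) collapses to v6 ∘ v5
g(v2, g(v6, v5)) collapses to v2 ∘ v6 ∘ v5
g(v1, v3) collapses to v1 ∘ v3
f3(g(v2, g(v6, v5)), g(v1, v3), v4) collapses to v2 ∘ v6 ∘ v5 ∘ v1 ∘ v3 ∘ v4


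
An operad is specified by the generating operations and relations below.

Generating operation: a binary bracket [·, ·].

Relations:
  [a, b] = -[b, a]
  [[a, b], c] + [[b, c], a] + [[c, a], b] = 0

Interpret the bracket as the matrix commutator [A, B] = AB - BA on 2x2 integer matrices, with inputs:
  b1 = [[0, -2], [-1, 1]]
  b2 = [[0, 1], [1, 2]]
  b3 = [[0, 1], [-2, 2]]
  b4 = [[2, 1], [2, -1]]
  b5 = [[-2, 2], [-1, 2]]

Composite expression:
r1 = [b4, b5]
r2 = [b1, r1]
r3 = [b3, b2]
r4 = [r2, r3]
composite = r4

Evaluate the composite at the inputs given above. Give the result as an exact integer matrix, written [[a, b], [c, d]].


[[-180, 180], [-210, 180]]

[b4, b5] = [[-5, 10], [-5, 5]]
[b1, [b4, b5]] = [[20, -30], [5, -20]]
[b3, b2] = [[3, 0], [6, -3]]
[[b1, [b4, b5]], [b3, b2]] = [[-180, 180], [-210, 180]]


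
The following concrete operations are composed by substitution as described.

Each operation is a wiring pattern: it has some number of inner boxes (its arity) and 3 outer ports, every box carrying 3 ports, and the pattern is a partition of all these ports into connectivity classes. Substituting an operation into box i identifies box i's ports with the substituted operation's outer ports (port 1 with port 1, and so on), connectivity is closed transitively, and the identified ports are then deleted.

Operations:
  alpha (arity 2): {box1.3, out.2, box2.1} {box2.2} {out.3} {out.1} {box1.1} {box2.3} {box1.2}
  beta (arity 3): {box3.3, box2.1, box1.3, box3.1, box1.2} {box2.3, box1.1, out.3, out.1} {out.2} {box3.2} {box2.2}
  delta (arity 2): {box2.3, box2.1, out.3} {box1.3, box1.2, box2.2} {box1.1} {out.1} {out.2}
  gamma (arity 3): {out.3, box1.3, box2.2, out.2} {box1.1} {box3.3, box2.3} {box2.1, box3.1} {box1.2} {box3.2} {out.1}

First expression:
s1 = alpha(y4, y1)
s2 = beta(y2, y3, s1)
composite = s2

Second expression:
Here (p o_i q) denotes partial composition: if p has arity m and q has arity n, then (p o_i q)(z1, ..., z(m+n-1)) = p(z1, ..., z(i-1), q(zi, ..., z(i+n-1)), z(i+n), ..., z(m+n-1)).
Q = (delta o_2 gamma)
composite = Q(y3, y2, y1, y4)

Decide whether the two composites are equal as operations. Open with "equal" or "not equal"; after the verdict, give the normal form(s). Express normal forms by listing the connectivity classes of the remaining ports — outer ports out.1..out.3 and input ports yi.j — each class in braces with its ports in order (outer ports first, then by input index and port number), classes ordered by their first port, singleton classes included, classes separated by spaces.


Reducing the first expression gives {out.1, out.3, y2.1, y3.3} {out.2} {y1.1, y4.3} {y1.2} {y1.3} {y2.2, y2.3, y3.1} {y3.2} {y4.1} {y4.2}
Reducing the second expression gives {out.1} {out.2} {out.3, y1.2, y2.3, y3.2, y3.3} {y1.1, y4.1} {y1.3, y4.3} {y2.1} {y2.2} {y3.1} {y4.2}
Distinct normal forms: not equal.

not equal — first {out.1, out.3, y2.1, y3.3} {out.2} {y1.1, y4.3} {y1.2} {y1.3} {y2.2, y2.3, y3.1} {y3.2} {y4.1} {y4.2}, second {out.1} {out.2} {out.3, y1.2, y2.3, y3.2, y3.3} {y1.1, y4.1} {y1.3, y4.3} {y2.1} {y2.2} {y3.1} {y4.2}


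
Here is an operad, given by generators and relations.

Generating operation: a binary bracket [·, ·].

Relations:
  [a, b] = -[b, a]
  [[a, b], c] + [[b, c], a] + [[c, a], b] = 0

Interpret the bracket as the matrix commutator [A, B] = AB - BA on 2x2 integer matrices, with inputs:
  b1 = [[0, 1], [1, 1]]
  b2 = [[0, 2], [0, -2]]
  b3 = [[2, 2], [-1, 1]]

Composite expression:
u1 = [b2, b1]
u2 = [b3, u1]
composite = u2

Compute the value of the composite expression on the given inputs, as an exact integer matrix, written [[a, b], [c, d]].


[[0, -4], [-2, 0]]


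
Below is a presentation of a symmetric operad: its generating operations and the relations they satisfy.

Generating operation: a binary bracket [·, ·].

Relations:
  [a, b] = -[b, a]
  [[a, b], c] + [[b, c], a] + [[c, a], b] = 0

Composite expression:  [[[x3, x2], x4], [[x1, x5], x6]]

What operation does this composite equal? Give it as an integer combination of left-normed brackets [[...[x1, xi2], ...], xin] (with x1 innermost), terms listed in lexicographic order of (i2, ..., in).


[[[[[x1, x5], x6], x2], x3], x4] - [[[[[x1, x5], x6], x3], x2], x4] - [[[[[x1, x5], x6], x4], x2], x3] + [[[[[x1, x5], x6], x4], x3], x2]

Expand each bracket as ab - ba; the x1-initial words give the coefficients.
Composite bracket: [[[x3, x2], x4], [[x1, x5], x6]]
Applying ab - ba throughout gives 32 signed words (2^5 = 32).
Coefficients come from the x1-initial words:
  from x1x5x6x2x3x4, sign +1: term +[[[[[x1, x5], x6], x2], x3], x4]
  from x1x5x6x3x2x4, sign -1: term -[[[[[x1, x5], x6], x3], x2], x4]
  from x1x5x6x4x2x3, sign -1: term -[[[[[x1, x5], x6], x4], x2], x3]
  from x1x5x6x4x3x2, sign +1: term +[[[[[x1, x5], x6], x4], x3], x2]


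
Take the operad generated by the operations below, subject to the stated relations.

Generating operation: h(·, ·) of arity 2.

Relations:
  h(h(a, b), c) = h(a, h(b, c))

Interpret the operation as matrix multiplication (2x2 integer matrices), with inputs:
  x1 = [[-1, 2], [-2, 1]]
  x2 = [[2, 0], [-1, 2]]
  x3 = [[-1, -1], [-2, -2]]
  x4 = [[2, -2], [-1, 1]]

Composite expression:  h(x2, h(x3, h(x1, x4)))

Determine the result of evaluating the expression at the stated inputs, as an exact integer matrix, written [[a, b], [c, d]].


[[18, -18], [27, -27]]

h(x1, x4) = [[-4, 4], [-5, 5]]
h(x3, h(x1, x4)) = [[9, -9], [18, -18]]
h(x2, h(x3, h(x1, x4))) = [[18, -18], [27, -27]]


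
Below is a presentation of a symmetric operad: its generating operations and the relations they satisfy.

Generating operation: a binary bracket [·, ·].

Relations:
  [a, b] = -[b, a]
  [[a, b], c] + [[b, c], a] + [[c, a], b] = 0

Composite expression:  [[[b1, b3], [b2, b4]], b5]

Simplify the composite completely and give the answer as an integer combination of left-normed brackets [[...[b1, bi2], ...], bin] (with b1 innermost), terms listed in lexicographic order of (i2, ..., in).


[[[[b1, b3], b2], b4], b5] - [[[[b1, b3], b4], b2], b5]

In the tensor algebra, words opening b1 carry the b1-anchored form.
Composite bracket: [[[b1, b3], [b2, b4]], b5]
Applying ab - ba throughout gives 16 signed words (2^4 = 16).
Keep just the words that open with b1:
  from b1b3b2b4b5, sign +1: term +[[[[b1, b3], b2], b4], b5]
  from b1b3b4b2b5, sign -1: term -[[[[b1, b3], b4], b2], b5]


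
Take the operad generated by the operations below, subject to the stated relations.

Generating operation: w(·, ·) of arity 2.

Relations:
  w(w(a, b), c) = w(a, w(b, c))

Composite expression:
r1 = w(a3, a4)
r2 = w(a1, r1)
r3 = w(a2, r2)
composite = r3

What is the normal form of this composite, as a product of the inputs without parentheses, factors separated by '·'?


a2 · a1 · a3 · a4

Associativity of w dissolves the nesting; only the a-input order survives.
w(a3, a4) linearizes to a3 · a4
w(a1, w(a3, a4)) linearizes to a1 · a3 · a4
w(a2, w(a1, w(a3, a4))) linearizes to a2 · a1 · a3 · a4


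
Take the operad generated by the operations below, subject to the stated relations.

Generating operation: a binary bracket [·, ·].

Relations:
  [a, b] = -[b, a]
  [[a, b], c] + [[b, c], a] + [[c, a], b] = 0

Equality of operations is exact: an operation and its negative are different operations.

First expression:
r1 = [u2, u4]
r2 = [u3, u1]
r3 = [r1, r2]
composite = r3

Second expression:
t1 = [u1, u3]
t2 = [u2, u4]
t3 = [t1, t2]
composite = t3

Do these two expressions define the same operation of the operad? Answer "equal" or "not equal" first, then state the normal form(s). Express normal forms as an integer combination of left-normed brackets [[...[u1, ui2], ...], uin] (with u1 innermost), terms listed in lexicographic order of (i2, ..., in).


equal; the common form is [[[u1, u3], u2], u4] - [[[u1, u3], u4], u2]

The first composite normalizes to [[[u1, u3], u2], u4] - [[[u1, u3], u4], u2]
The second composite normalizes to [[[u1, u3], u2], u4] - [[[u1, u3], u4], u2]
The normal forms match — equal.


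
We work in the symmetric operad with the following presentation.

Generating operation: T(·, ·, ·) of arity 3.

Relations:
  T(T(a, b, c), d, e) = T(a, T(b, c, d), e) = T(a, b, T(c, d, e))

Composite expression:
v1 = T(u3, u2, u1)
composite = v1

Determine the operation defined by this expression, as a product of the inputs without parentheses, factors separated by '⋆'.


u3 ⋆ u2 ⋆ u1

The T-tree's shape is irrelevant; the u-reading-order decides.
T(u3, u2, u1) unparenthesizes to u3 ⋆ u2 ⋆ u1


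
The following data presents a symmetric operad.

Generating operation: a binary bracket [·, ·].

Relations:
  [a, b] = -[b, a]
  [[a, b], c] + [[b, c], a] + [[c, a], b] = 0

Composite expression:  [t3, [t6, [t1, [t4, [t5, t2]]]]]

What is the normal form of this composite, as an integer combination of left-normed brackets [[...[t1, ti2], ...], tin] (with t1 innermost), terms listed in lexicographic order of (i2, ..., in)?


Expand each bracket as ab - ba; the t1-initial words give the coefficients.
Composite bracket: [t3, [t6, [t1, [t4, [t5, t2]]]]]
Applying ab - ba throughout gives 32 signed words (2^5 = 32).
Words beginning with t1 determine it all:
  word t1t2t5t4t6t3 has sign +1, contributing +[[[[[t1, t2], t5], t4], t6], t3]
  word t1t4t2t5t6t3 has sign -1, contributing -[[[[[t1, t4], t2], t5], t6], t3]
  word t1t4t5t2t6t3 has sign +1, contributing +[[[[[t1, t4], t5], t2], t6], t3]
  word t1t5t2t4t6t3 has sign -1, contributing -[[[[[t1, t5], t2], t4], t6], t3]

[[[[[t1, t2], t5], t4], t6], t3] - [[[[[t1, t4], t2], t5], t6], t3] + [[[[[t1, t4], t5], t2], t6], t3] - [[[[[t1, t5], t2], t4], t6], t3]


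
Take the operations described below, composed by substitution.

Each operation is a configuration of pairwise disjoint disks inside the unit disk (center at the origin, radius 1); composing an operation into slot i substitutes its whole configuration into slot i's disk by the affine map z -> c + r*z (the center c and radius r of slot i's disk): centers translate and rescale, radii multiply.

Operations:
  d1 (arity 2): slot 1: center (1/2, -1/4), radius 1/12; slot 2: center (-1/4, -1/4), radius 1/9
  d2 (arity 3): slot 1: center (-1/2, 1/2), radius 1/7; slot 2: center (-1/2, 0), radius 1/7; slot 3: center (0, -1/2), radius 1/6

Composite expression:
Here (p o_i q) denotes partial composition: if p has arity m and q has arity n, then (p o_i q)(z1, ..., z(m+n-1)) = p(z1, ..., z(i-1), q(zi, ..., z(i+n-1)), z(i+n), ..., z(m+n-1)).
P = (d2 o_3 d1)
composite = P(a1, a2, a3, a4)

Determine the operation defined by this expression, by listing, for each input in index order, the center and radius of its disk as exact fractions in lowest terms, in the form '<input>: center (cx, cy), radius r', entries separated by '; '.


a1: center (-1/2, 1/2), radius 1/7; a2: center (-1/2, 0), radius 1/7; a3: center (1/12, -13/24), radius 1/72; a4: center (-1/24, -13/24), radius 1/54

Below d2, radii multiply path by path; the a-disk centers shift.
input a1: composing its 1 substitution step yields center (-1/2, 1/2), radius 1/7
input a2: composing its 1 substitution step yields center (-1/2, 0), radius 1/7
input a3: composing its 2 substitution steps yields center (1/12, -13/24), radius 1/72
input a4: composing its 2 substitution steps yields center (-1/24, -13/24), radius 1/54


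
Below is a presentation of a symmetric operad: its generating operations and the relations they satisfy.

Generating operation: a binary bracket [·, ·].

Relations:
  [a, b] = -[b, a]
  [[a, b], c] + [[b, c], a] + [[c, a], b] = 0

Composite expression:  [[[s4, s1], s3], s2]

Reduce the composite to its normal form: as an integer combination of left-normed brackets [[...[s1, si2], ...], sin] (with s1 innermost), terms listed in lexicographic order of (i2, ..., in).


-[[[s1, s4], s3], s2]

In the tensor algebra, words opening s1 carry the s1-anchored form.
Composite bracket: [[[s4, s1], s3], s2]
Each bracket splits as ab - ba, giving 8 signed words (2^3 = 8).
The s1-initial words carry the normal form:
  s1s4s3s2 (sign -1) contributes -[[[s1, s4], s3], s2]


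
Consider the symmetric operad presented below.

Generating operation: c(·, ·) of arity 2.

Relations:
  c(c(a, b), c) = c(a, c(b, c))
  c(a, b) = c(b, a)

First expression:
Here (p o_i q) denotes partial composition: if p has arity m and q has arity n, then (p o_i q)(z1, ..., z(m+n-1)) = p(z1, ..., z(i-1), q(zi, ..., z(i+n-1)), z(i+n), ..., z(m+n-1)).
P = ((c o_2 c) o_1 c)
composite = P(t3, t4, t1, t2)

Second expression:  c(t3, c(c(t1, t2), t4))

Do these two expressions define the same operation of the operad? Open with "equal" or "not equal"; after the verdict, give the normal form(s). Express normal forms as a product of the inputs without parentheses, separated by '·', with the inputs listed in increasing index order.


equal: each reduces to t1 · t2 · t3 · t4


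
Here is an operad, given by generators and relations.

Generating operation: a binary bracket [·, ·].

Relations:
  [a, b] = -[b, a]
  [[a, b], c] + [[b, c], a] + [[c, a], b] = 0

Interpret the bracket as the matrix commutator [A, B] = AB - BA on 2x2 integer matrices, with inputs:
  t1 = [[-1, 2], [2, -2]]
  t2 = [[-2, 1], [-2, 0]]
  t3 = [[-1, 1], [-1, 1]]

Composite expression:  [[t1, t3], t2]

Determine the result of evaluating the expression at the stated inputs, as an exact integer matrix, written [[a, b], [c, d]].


[[-7, 2], [-10, 7]]

[t1, t3] = [[-4, 5], [-3, 4]]
[[t1, t3], t2] = [[-7, 2], [-10, 7]]


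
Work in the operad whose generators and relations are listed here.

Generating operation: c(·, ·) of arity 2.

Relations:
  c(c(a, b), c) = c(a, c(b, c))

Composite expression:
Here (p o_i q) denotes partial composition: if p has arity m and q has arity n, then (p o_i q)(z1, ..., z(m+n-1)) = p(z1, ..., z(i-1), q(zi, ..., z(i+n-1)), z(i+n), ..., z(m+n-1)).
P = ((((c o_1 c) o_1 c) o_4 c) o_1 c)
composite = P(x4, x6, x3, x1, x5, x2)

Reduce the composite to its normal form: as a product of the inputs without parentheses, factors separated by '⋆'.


x4 ⋆ x6 ⋆ x3 ⋆ x1 ⋆ x5 ⋆ x2

The c-tree's shape is irrelevant; the x-reading-order decides.
c(x4, x6) spells out as x4 ⋆ x6
c(c(x4, x6), x3) spells out as x4 ⋆ x6 ⋆ x3
c(c(c(x4, x6), x3), x1) spells out as x4 ⋆ x6 ⋆ x3 ⋆ x1
c(x5, x2) spells out as x5 ⋆ x2
c(c(c(c(x4, x6), x3), x1), c(x5, x2)) spells out as x4 ⋆ x6 ⋆ x3 ⋆ x1 ⋆ x5 ⋆ x2


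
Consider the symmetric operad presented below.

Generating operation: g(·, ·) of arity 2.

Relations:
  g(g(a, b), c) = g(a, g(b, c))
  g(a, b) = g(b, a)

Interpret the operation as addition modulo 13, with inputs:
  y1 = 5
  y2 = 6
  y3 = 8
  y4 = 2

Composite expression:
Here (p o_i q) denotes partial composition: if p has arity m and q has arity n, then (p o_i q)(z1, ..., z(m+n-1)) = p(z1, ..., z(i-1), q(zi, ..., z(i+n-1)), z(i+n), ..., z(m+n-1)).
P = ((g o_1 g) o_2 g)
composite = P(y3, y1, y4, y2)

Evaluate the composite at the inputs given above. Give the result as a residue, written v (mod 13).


g(y1, y4) = 7
g(y3, g(y1, y4)) = 2
g(g(y3, g(y1, y4)), y2) = 8

8 (mod 13)


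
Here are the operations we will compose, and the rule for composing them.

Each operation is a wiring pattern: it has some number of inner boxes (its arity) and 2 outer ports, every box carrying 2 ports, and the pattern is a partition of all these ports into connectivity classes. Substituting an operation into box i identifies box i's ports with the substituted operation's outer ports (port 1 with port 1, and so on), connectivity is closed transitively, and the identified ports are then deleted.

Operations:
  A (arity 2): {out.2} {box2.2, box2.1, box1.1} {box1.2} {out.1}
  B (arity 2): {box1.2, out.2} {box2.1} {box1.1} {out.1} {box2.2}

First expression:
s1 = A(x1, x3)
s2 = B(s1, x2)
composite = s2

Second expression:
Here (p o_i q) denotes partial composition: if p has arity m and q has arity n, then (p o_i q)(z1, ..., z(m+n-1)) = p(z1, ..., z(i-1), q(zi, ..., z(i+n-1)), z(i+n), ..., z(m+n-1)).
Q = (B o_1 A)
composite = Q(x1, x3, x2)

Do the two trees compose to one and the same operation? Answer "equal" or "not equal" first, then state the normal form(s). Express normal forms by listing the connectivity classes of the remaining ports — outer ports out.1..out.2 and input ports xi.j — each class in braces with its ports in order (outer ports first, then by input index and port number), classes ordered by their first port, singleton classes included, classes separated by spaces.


equal: each reduces to {out.1} {out.2} {x1.1, x3.1, x3.2} {x1.2} {x2.1} {x2.2}

In normal form, the first expression is {out.1} {out.2} {x1.1, x3.1, x3.2} {x1.2} {x2.1} {x2.2}
In normal form, the second expression is {out.1} {out.2} {x1.1, x3.1, x3.2} {x1.2} {x2.1} {x2.2}
One common form — equal.


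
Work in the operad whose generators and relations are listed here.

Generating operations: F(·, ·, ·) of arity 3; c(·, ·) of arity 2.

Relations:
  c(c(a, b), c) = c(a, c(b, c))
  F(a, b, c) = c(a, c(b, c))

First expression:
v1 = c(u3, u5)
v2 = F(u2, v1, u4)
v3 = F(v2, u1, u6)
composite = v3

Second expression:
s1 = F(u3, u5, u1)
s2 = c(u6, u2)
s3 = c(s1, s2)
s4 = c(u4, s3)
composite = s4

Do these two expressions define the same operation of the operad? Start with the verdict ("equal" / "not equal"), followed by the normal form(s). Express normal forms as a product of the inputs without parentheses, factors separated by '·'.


In normal form, the first expression is u2 · u3 · u5 · u4 · u1 · u6
In normal form, the second expression is u4 · u3 · u5 · u1 · u6 · u2
No match — not equal.

not equal — first u2 · u3 · u5 · u4 · u1 · u6, second u4 · u3 · u5 · u1 · u6 · u2


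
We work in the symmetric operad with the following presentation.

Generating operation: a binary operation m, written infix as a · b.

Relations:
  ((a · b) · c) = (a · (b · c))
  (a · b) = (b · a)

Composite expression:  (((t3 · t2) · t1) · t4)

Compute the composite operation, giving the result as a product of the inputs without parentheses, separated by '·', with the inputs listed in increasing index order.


t1 · t2 · t3 · t4


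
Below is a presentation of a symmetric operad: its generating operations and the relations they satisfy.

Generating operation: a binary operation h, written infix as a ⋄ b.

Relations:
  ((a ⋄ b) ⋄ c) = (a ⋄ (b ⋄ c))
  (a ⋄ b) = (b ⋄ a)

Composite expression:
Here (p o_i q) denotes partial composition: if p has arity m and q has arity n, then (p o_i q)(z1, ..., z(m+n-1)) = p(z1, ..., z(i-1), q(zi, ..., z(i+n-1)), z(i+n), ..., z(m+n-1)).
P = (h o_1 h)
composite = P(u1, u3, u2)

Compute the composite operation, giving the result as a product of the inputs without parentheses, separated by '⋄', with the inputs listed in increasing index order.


Any arrangement under h is one operation, so sort the u-inputs.
(u1 ⋄ u3) linearizes to u1 ⋄ u3
((u1 ⋄ u3) ⋄ u2) linearizes to u1 ⋄ u3 ⋄ u2
sorting the factors by input index: u1 ⋄ u2 ⋄ u3

u1 ⋄ u2 ⋄ u3


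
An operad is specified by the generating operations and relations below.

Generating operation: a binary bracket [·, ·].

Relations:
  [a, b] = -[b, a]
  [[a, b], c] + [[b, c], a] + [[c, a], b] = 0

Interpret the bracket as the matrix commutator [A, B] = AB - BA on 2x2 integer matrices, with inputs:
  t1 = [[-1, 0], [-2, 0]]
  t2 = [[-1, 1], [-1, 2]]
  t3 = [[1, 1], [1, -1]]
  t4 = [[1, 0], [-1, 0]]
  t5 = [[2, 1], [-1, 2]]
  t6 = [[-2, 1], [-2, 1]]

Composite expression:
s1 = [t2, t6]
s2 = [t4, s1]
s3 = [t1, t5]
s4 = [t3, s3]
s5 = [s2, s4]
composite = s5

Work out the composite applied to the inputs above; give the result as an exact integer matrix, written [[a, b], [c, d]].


[t2, t6] = [[-1, 0], [-3, 1]]
[t4, [t2, t6]] = [[0, 0], [5, 0]]
[t1, t5] = [[2, -1], [-1, -2]]
[t3, [t1, t5]] = [[0, -6], [6, 0]]
[[t4, [t2, t6]], [t3, [t1, t5]]] = [[30, 0], [0, -30]]

[[30, 0], [0, -30]]


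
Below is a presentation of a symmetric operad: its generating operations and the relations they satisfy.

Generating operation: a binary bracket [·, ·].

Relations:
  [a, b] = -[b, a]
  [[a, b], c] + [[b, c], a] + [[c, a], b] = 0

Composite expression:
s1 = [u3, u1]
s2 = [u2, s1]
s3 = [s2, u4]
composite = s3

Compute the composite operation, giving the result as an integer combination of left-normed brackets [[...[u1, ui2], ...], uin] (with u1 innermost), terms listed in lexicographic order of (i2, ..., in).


[[[u1, u3], u2], u4]

Expand each bracket as ab - ba; the u1-initial words give the coefficients.
Composite bracket: [[u2, [u3, u1]], u4]
Applying ab - ba throughout gives 8 signed words (2^3 = 8).
Words beginning with u1 determine it all:
  the word u1u3u2u4 carries sign +1 and contributes +[[[u1, u3], u2], u4]


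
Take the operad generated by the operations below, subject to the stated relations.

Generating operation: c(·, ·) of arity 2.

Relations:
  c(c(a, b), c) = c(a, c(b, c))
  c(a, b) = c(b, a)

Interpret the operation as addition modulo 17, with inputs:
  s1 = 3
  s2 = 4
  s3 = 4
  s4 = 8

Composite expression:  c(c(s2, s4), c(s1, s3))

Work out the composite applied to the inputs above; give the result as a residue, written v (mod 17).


2 (mod 17)

c(s2, s4) = 12
c(s1, s3) = 7
c(c(s2, s4), c(s1, s3)) = 2


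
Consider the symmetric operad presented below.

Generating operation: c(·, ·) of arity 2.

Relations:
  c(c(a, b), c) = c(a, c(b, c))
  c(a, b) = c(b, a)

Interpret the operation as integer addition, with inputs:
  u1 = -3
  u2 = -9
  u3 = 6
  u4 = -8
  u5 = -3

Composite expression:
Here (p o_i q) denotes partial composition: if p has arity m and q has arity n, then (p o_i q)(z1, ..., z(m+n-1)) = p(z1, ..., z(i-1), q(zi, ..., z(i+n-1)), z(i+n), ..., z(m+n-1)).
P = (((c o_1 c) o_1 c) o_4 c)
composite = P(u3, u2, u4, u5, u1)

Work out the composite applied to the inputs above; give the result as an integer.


c(u3, u2) = -3
c(c(u3, u2), u4) = -11
c(u5, u1) = -6
c(c(c(u3, u2), u4), c(u5, u1)) = -17

-17


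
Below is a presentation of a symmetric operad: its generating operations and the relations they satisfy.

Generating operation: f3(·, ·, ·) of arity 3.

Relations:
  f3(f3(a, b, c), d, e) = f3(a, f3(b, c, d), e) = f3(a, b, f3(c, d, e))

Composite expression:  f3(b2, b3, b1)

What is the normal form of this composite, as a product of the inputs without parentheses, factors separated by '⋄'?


b2 ⋄ b3 ⋄ b1

Under associativity of f3, the answer is the b's in reading order.
f3(b2, b3, b1) linearizes to b2 ⋄ b3 ⋄ b1


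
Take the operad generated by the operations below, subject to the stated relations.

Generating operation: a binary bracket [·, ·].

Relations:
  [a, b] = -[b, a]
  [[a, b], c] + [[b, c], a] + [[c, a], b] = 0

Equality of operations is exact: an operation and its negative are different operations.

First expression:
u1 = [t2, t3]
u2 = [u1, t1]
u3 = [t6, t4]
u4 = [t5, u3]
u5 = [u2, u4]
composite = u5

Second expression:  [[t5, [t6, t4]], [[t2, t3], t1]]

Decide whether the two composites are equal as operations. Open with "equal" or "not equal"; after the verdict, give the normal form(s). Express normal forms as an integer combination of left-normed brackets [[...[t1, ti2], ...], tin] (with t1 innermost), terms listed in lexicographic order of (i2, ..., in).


Reducing the first expression gives -[[[[[t1, t2], t3], t4], t6], t5] + [[[[[t1, t2], t3], t5], t4], t6] - [[[[[t1, t2], t3], t5], t6], t4] + [[[[[t1, t2], t3], t6], t4], t5] + [[[[[t1, t3], t2], t4], t6], t5] - [[[[[t1, t3], t2], t5], t4], t6] + [[[[[t1, t3], t2], t5], t6], t4] - [[[[[t1, t3], t2], t6], t4], t5]
Reducing the second expression gives [[[[[t1, t2], t3], t4], t6], t5] - [[[[[t1, t2], t3], t5], t4], t6] + [[[[[t1, t2], t3], t5], t6], t4] - [[[[[t1, t2], t3], t6], t4], t5] - [[[[[t1, t3], t2], t4], t6], t5] + [[[[[t1, t3], t2], t5], t4], t6] - [[[[[t1, t3], t2], t5], t6], t4] + [[[[[t1, t3], t2], t6], t4], t5]
Different reductions; not equal.

not equal; first: -[[[[[t1, t2], t3], t4], t6], t5] + [[[[[t1, t2], t3], t5], t4], t6] - [[[[[t1, t2], t3], t5], t6], t4] + [[[[[t1, t2], t3], t6], t4], t5] + [[[[[t1, t3], t2], t4], t6], t5] - [[[[[t1, t3], t2], t5], t4], t6] + [[[[[t1, t3], t2], t5], t6], t4] - [[[[[t1, t3], t2], t6], t4], t5]; second: [[[[[t1, t2], t3], t4], t6], t5] - [[[[[t1, t2], t3], t5], t4], t6] + [[[[[t1, t2], t3], t5], t6], t4] - [[[[[t1, t2], t3], t6], t4], t5] - [[[[[t1, t3], t2], t4], t6], t5] + [[[[[t1, t3], t2], t5], t4], t6] - [[[[[t1, t3], t2], t5], t6], t4] + [[[[[t1, t3], t2], t6], t4], t5]


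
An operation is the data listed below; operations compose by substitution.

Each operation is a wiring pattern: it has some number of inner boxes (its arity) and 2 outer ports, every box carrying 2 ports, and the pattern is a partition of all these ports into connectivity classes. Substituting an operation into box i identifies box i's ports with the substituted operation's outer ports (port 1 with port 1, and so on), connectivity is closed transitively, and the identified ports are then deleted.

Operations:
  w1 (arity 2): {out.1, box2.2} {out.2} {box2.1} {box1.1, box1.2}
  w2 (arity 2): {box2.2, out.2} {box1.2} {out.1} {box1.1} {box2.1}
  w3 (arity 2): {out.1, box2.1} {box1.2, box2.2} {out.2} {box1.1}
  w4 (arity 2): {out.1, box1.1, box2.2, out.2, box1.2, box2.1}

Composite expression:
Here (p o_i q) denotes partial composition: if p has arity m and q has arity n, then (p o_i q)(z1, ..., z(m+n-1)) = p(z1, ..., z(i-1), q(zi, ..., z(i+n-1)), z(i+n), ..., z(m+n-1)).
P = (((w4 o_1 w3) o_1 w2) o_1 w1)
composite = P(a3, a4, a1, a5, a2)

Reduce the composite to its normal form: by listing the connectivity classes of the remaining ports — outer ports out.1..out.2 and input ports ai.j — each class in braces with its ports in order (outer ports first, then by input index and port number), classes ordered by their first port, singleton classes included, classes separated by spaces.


{out.1, out.2, a2.1, a2.2, a5.1} {a1.1} {a1.2, a5.2} {a3.1, a3.2} {a4.1} {a4.2}


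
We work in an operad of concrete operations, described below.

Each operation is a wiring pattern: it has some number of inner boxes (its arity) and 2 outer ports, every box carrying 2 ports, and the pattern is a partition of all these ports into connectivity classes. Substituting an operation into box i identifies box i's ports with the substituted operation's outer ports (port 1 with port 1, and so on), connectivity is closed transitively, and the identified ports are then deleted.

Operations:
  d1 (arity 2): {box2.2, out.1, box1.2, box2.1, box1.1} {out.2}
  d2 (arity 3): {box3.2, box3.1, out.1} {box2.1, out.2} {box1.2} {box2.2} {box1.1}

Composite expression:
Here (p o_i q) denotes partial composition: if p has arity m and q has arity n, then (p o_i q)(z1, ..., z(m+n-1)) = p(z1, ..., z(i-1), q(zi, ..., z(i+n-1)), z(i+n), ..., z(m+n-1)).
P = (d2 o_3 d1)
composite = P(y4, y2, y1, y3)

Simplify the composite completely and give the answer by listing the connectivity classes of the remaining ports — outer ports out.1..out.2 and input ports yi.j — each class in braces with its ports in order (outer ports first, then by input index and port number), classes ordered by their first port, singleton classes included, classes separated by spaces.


{out.1, y1.1, y1.2, y3.1, y3.2} {out.2, y2.1} {y2.2} {y4.1} {y4.2}

Substituting into d2 glues patterns; closure does the rest.
the subtree at d1 composes to {out.1, y1.1, y1.2, y3.1, y3.2} {out.2} on (y1, y3); out.j = own outer ports
the subtree at d2 composes to {out.1, y1.1, y1.2, y3.1, y3.2} {out.2, y2.1} {y2.2} {y4.1} {y4.2} on (y4, y2, y1, y3); out.j = own outer ports


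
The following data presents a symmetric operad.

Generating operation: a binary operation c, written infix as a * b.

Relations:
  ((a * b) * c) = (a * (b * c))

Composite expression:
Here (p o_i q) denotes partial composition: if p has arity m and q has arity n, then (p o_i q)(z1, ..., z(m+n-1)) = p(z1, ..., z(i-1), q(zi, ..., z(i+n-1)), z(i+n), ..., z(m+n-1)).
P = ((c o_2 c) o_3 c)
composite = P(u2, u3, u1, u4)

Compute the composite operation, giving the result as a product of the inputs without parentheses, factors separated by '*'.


u2 * u3 * u1 * u4

All parenthesizations of c agree; list the u-inputs left to right.
(u1 * u4) reduces to u1 * u4
(u3 * (u1 * u4)) reduces to u3 * u1 * u4
(u2 * (u3 * (u1 * u4))) reduces to u2 * u3 * u1 * u4


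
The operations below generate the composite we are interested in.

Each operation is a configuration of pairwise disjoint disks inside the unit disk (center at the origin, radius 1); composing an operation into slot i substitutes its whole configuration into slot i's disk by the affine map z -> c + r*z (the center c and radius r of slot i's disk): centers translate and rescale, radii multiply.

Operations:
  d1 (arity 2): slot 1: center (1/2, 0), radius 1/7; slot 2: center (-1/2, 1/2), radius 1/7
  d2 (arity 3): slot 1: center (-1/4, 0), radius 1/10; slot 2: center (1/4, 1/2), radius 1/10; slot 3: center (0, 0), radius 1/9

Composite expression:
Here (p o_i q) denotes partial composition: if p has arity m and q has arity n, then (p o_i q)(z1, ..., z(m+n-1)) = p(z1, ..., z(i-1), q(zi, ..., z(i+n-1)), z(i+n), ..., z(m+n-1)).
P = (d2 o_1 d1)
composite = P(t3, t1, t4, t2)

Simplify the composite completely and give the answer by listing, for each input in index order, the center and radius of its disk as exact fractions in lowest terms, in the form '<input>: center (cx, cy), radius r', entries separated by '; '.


t1: center (-3/10, 1/20), radius 1/70; t2: center (0, 0), radius 1/9; t3: center (-1/5, 0), radius 1/70; t4: center (1/4, 1/2), radius 1/10

Affine substitution under d2: radii multiply and t-centers shift.
for t3, the 2-step affine chain lands on center (-1/5, 0), radius 1/70
for t1, the 2-step affine chain lands on center (-3/10, 1/20), radius 1/70
for t4, the 1-step affine chain lands on center (1/4, 1/2), radius 1/10
for t2, the 1-step affine chain lands on center (0, 0), radius 1/9


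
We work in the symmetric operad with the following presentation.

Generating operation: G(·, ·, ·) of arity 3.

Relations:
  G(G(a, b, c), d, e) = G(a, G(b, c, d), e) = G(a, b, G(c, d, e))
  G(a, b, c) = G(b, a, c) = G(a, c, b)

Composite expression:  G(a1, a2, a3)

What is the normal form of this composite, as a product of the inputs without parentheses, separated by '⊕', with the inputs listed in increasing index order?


a1 ⊕ a2 ⊕ a3


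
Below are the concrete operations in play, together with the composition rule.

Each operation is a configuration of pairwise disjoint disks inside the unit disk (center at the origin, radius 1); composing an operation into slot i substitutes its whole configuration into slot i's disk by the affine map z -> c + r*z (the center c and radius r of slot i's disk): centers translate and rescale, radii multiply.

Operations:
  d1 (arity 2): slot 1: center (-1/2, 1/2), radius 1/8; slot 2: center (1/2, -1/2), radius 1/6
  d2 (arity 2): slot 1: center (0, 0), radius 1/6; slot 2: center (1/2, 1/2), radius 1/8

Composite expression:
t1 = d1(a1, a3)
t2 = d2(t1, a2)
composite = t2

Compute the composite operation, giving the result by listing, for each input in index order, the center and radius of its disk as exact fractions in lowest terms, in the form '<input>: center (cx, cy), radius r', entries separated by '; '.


a1: center (-1/12, 1/12), radius 1/48; a2: center (1/2, 1/2), radius 1/8; a3: center (1/12, -1/12), radius 1/36


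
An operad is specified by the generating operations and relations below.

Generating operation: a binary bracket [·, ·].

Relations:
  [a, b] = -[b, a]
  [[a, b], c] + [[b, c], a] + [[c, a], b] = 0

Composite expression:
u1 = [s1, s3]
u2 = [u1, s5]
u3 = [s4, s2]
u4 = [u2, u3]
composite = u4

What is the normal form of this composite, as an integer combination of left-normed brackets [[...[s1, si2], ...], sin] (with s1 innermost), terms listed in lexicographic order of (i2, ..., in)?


-[[[[s1, s3], s5], s2], s4] + [[[[s1, s3], s5], s4], s2]

Expand each bracket as ab - ba; the s1-initial words give the coefficients.
Composite bracket: [[[s1, s3], s5], [s4, s2]]
The bracket unfolds into 16 signed words via [a, b] = ab - ba (2^4 = 16).
The s1-initial words carry the normal form:
  word s1s3s5s2s4 has sign -1, contributing -[[[[s1, s3], s5], s2], s4]
  word s1s3s5s4s2 has sign +1, contributing +[[[[s1, s3], s5], s4], s2]


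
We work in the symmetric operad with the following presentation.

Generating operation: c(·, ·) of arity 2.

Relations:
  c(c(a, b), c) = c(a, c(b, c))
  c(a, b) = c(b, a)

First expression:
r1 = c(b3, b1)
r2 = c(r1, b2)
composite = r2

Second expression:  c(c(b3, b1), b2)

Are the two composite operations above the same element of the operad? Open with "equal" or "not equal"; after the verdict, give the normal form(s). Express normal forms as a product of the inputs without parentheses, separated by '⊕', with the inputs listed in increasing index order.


equal — both sides give b1 ⊕ b2 ⊕ b3


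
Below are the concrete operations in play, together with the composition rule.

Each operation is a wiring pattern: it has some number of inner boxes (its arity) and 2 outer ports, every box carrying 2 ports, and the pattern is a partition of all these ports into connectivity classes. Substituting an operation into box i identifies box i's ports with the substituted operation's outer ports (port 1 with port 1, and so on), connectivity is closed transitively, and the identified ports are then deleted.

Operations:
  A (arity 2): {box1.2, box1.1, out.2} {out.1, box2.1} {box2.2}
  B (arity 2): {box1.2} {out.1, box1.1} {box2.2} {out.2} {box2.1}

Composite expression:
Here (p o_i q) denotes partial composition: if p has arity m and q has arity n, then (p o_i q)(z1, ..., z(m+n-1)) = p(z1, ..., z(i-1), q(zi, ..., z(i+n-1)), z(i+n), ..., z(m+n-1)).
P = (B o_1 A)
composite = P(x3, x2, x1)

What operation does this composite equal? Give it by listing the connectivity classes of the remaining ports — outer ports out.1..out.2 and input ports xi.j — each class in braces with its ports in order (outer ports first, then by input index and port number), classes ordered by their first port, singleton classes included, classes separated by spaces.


{out.1, x2.1} {out.2} {x1.1} {x1.2} {x2.2} {x3.1, x3.2}

After gluing at B, chains via deleted ports link the x-ports.
composing A on (x3, x2), with out.j its own outer ports: {out.1, x2.1} {out.2, x3.1, x3.2} {x2.2}
composing B on (x3, x2, x1), with out.j its own outer ports: {out.1, x2.1} {out.2} {x1.1} {x1.2} {x2.2} {x3.1, x3.2}


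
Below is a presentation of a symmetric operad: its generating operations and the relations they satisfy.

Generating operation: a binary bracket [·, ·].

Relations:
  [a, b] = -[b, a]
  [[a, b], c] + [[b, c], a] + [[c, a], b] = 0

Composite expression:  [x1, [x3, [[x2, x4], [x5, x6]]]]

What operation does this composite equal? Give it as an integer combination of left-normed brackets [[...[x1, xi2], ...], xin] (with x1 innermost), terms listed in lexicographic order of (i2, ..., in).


Antisymmetry and Jacobi reduce to x1-anchored left-normed brackets.
Composite bracket: [x1, [x3, [[x2, x4], [x5, x6]]]]
Expanding via [a, b] = ab - ba: 32 signed words (2^5 = 32).
The x1-initial words carry the normal form:
  x1x2x4x5x6x3 (sign -1) contributes -[[[[[x1, x2], x4], x5], x6], x3]
  x1x2x4x6x5x3 (sign +1) contributes +[[[[[x1, x2], x4], x6], x5], x3]
  x1x3x2x4x5x6 (sign +1) contributes +[[[[[x1, x3], x2], x4], x5], x6]
  x1x3x2x4x6x5 (sign -1) contributes -[[[[[x1, x3], x2], x4], x6], x5]
  x1x3x4x2x5x6 (sign -1) contributes -[[[[[x1, x3], x4], x2], x5], x6]
  x1x3x4x2x6x5 (sign +1) contributes +[[[[[x1, x3], x4], x2], x6], x5]
  x1x3x5x6x2x4 (sign -1) contributes -[[[[[x1, x3], x5], x6], x2], x4]
  x1x3x5x6x4x2 (sign +1) contributes +[[[[[x1, x3], x5], x6], x4], x2]
  x1x3x6x5x2x4 (sign +1) contributes +[[[[[x1, x3], x6], x5], x2], x4]
  x1x3x6x5x4x2 (sign -1) contributes -[[[[[x1, x3], x6], x5], x4], x2]
  x1x4x2x5x6x3 (sign +1) contributes +[[[[[x1, x4], x2], x5], x6], x3]
  x1x4x2x6x5x3 (sign -1) contributes -[[[[[x1, x4], x2], x6], x5], x3]
  x1x5x6x2x4x3 (sign +1) contributes +[[[[[x1, x5], x6], x2], x4], x3]
  x1x5x6x4x2x3 (sign -1) contributes -[[[[[x1, x5], x6], x4], x2], x3]
  x1x6x5x2x4x3 (sign -1) contributes -[[[[[x1, x6], x5], x2], x4], x3]
  x1x6x5x4x2x3 (sign +1) contributes +[[[[[x1, x6], x5], x4], x2], x3]

-[[[[[x1, x2], x4], x5], x6], x3] + [[[[[x1, x2], x4], x6], x5], x3] + [[[[[x1, x3], x2], x4], x5], x6] - [[[[[x1, x3], x2], x4], x6], x5] - [[[[[x1, x3], x4], x2], x5], x6] + [[[[[x1, x3], x4], x2], x6], x5] - [[[[[x1, x3], x5], x6], x2], x4] + [[[[[x1, x3], x5], x6], x4], x2] + [[[[[x1, x3], x6], x5], x2], x4] - [[[[[x1, x3], x6], x5], x4], x2] + [[[[[x1, x4], x2], x5], x6], x3] - [[[[[x1, x4], x2], x6], x5], x3] + [[[[[x1, x5], x6], x2], x4], x3] - [[[[[x1, x5], x6], x4], x2], x3] - [[[[[x1, x6], x5], x2], x4], x3] + [[[[[x1, x6], x5], x4], x2], x3]


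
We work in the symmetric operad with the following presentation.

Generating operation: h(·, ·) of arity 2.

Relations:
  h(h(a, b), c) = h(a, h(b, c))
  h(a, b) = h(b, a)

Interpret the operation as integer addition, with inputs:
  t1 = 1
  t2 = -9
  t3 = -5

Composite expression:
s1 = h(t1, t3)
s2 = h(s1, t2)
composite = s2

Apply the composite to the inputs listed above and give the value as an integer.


-13

h(t1, t3) = -4
h(h(t1, t3), t2) = -13


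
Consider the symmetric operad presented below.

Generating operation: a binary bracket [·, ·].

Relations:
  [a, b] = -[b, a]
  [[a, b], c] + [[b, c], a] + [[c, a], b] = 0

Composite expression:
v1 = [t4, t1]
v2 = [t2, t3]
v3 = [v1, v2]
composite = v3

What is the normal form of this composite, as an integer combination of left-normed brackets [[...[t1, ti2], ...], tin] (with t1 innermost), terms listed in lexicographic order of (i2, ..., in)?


A multilinear Lie element is pinned by t1-initial words (t1 innermost).
Composite bracket: [[t4, t1], [t2, t3]]
Each bracket splits as ab - ba, giving 8 signed words (2^3 = 8).
Coefficients come from the t1-initial words:
  sign of t1t4t2t3 is -1, so it contributes -[[[t1, t4], t2], t3]
  sign of t1t4t3t2 is +1, so it contributes +[[[t1, t4], t3], t2]

-[[[t1, t4], t2], t3] + [[[t1, t4], t3], t2]


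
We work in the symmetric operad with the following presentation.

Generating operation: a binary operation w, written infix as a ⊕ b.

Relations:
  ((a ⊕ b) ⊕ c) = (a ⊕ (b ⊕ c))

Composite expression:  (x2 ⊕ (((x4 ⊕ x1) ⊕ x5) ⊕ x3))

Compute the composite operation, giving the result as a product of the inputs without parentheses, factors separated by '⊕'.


The w-tree's shape is irrelevant; the x-reading-order decides.
(x4 ⊕ x1) reduces to x4 ⊕ x1
((x4 ⊕ x1) ⊕ x5) reduces to x4 ⊕ x1 ⊕ x5
(((x4 ⊕ x1) ⊕ x5) ⊕ x3) reduces to x4 ⊕ x1 ⊕ x5 ⊕ x3
(x2 ⊕ (((x4 ⊕ x1) ⊕ x5) ⊕ x3)) reduces to x2 ⊕ x4 ⊕ x1 ⊕ x5 ⊕ x3

x2 ⊕ x4 ⊕ x1 ⊕ x5 ⊕ x3


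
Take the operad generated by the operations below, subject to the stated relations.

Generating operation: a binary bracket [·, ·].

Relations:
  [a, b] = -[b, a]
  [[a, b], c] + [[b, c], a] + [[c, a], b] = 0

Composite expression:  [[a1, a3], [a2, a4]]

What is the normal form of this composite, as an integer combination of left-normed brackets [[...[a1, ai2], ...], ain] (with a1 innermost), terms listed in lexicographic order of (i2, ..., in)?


[[[a1, a3], a2], a4] - [[[a1, a3], a4], a2]

Skip Jacobi rewriting: expand, keep a1-initial words, read off terms.
Composite bracket: [[a1, a3], [a2, a4]]
The bracket unfolds into 8 signed words via [a, b] = ab - ba (2^3 = 8).
Coefficients come from the a1-initial words:
  the word a1a3a2a4 carries sign +1 and contributes +[[[a1, a3], a2], a4]
  the word a1a3a4a2 carries sign -1 and contributes -[[[a1, a3], a4], a2]
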